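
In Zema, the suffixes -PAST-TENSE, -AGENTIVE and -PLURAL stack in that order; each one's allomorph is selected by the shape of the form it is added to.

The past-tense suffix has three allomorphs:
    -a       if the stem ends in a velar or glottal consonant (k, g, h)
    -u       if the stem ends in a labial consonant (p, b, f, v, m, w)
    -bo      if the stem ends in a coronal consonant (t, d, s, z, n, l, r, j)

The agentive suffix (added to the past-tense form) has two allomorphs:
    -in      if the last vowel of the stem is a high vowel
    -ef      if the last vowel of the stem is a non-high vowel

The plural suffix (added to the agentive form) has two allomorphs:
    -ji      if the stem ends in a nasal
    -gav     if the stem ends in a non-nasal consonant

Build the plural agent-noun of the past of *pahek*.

pahekaefgav

The final consonant of *pahek* is /k/, which is velar/glottal, so the past-tense suffix is -a, giving *paheka*.
Since the last vowel of the past-tense form *paheka* is /a/ (a non-high vowel), it takes -ef, giving *pahekaef*.
Since the final consonant of the agentive form *pahekaef* is /f/ (non-nasal), it takes -gav, giving *pahekaefgav*.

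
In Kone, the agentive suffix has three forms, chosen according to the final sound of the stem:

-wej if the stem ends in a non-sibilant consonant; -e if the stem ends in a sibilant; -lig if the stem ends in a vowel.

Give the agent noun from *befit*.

Since the final sound of *befit* is /t/ (a non-sibilant consonant), it takes -wej, giving *befitwej*.

befitwej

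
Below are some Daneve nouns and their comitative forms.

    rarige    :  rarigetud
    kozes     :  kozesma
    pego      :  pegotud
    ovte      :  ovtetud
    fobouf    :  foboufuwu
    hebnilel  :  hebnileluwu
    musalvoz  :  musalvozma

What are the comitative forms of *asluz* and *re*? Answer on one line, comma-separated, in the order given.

The alternation tracks the final sound of the stem — -ma when the stem ends in a sibilant (*kozes*, *musalvoz*); -uwu when the stem ends in a non-sibilant consonant (*fobouf*, *hebnilel*); -tud when the stem ends in a vowel (*rarige*, *pego*, *ovte*).
The final sound of *asluz* is /z/, which is a sibilant, so the suffix is -ma, giving *asluzma*.
The final sound of *re* is /e/, which is a vowel, so the suffix is -tud, giving *retud*.

asluzma, retud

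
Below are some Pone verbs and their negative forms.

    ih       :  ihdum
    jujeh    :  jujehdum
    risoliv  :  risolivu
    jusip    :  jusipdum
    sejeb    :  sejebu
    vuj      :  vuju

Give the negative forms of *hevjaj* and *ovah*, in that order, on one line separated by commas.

The suffix is conditioned by the final consonant: -dum when the stem ends in a voiceless consonant (*ih*, *jujeh*, *jusip*); -u when the stem ends in a voiced consonant (*risoliv*, *sejeb*, *vuj*).
The final consonant of *hevjaj* is /j/, which is voiced, so the suffix is -u, giving *hevjaju*.
*ovah*: final consonant = /h/, voiceless → -dum → *ovahdum*.

hevjaju, ovahdum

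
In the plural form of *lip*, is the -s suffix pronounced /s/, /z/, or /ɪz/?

/s/

The stem *lip* ends in a voiceless non-sibilant consonant.
The plural suffix surfaces as /ɪz/ after sibilants, /s/ after other voiceless consonants, and /z/ after other voiced sounds.
So the plural -s on *lip* is pronounced /s/.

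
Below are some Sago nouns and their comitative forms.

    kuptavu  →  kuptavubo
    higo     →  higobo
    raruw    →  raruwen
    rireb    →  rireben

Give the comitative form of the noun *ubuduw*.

The alternation tracks the final sound of the stem — -en when the stem ends in a consonant (*raruw*, *rireb*); -bo when the stem ends in a vowel (*kuptavu*, *higo*).
Since the final sound of *ubuduw* is /w/ (a consonant), it takes -en, giving *ubuduwen*.

ubuduwen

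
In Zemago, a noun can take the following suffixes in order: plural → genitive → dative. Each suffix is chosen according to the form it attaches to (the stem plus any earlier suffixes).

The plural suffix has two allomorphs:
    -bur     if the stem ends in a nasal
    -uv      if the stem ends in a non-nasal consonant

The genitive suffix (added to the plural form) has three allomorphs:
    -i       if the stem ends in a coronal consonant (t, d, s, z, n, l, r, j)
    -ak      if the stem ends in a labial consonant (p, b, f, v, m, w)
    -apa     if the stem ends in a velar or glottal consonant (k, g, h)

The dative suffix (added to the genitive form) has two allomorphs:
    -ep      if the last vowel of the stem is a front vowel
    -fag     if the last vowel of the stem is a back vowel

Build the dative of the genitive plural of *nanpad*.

*nanpad* — final consonant /d/ (non-nasal) → -uv → *nanpaduv*.
The plural form *nanpaduv*: final consonant = /v/, labial → -ak → *nanpaduvak*.
Since the last vowel of the genitive form *nanpaduvak* is /a/ (a back vowel), it takes -fag, giving *nanpaduvakfag*.

nanpaduvakfag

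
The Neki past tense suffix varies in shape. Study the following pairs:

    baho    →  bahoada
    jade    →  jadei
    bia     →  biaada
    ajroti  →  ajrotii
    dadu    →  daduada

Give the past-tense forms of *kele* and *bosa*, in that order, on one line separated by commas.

The suffix is conditioned by the last vowel: -i when the last vowel of the stem is a front vowel (*jade*, *ajroti*); -ada when the last vowel of the stem is a back vowel (*baho*, *bia*, *dadu*).
Since the last vowel of *kele* is /e/ (a front vowel), it takes -i, giving *kelei*.
The last vowel of *bosa* is /a/, which is a back vowel, so the suffix is -ada, giving *bosaada*.

kelei, bosaada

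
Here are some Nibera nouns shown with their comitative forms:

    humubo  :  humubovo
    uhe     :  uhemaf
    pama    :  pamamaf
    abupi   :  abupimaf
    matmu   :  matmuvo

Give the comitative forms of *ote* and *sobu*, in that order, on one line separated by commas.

Looking at the last vowel of each stem: -vo when the last vowel of the stem is a rounded vowel (*humubo*, *matmu*); -maf when the last vowel of the stem is an unrounded vowel (*uhe*, *pama*, *abupi*).
The last vowel of *ote* is /e/, which is an unrounded vowel, so the suffix is -maf, giving *otemaf*.
*sobu*: last vowel = /u/, a rounded vowel → -vo → *sobuvo*.

otemaf, sobuvo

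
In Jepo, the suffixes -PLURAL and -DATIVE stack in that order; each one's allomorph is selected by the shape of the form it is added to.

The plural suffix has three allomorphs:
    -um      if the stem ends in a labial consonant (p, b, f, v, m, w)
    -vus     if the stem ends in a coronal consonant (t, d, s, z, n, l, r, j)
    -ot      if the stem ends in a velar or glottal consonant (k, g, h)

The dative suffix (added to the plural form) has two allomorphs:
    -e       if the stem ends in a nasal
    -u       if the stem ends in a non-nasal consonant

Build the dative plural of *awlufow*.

awlufowume

The final consonant of *awlufow* is /w/, which is labial, so the plural suffix is -um, giving *awlufowum*.
The plural form *awlufowum*: final consonant = /m/, a nasal → -e → *awlufowume*.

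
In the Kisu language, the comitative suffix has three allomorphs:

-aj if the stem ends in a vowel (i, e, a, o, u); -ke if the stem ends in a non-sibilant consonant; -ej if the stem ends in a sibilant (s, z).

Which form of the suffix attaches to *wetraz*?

-ej

*wetraz* — final sound /z/ (a sibilant) → -ej.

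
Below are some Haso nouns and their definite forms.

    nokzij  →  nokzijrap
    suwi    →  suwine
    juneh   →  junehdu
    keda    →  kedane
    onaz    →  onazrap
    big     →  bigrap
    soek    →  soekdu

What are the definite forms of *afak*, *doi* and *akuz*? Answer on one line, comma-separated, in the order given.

afakdu, doine, akuzrap

The suffix is conditioned by the final sound: -du when the stem ends in a voiceless consonant (*juneh*, *soek*); -rap when the stem ends in a voiced consonant (*nokzij*, *onaz*, *big*); -ne when the stem ends in a vowel (*suwi*, *keda*).
*afak* — final sound /k/ (a voiceless consonant) → -du → *afakdu*.
*doi* — final sound /i/ (a vowel) → -ne → *doine*.
The final sound of *akuz* is /z/, which is a voiced consonant, so the suffix is -rap, giving *akuzrap*.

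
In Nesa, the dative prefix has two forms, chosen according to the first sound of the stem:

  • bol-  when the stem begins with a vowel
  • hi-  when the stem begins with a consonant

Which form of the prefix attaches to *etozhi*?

The first sound of *etozhi* is /e/, which is a vowel, so the prefix is bol-.

bol-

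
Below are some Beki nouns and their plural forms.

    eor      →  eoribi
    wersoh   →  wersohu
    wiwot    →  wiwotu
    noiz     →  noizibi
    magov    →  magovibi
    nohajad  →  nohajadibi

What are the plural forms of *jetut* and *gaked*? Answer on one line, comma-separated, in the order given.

The suffix is conditioned by the final consonant: -u when the stem ends in a voiceless consonant (*wersoh*, *wiwot*); -ibi when the stem ends in a voiced consonant (*eor*, *noiz*, *magov*, *nohajad*).
*jetut* — final consonant /t/ (voiceless) → -u → *jetutu*.
*gaked*: final consonant = /d/, voiced → -ibi → *gakedibi*.

jetutu, gakedibi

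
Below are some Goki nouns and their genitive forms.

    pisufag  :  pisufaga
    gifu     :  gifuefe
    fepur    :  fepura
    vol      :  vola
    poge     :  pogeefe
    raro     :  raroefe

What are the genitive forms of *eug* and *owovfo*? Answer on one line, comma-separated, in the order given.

The suffix is conditioned by the final sound: -a when the stem ends in a consonant (*pisufag*, *fepur*, *vol*); -efe when the stem ends in a vowel (*gifu*, *poge*, *raro*).
The final sound of *eug* is /g/, which is a consonant, so the suffix is -a, giving *euga*.
*owovfo* — final sound /o/ (a vowel) → -efe → *owovfoefe*.

euga, owovfoefe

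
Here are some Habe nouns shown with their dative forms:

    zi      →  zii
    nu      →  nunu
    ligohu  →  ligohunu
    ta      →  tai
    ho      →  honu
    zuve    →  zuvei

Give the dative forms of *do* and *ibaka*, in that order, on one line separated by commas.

donu, ibakai

The pattern is rounding harmony: -nu when the last vowel of the stem is a rounded vowel (*nu*, *ligohu*, *ho*); -i when the last vowel of the stem is an unrounded vowel (*zi*, *ta*, *zuve*).
*do* — last vowel /o/ (a rounded vowel) → -nu → *donu*.
The last vowel of *ibaka* is /a/, which is an unrounded vowel, so the suffix is -i, giving *ibakai*.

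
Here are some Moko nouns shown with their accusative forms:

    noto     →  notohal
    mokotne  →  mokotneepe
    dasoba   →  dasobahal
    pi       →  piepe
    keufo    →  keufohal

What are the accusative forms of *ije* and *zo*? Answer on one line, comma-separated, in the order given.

ijeepe, zohal

Looking at the last vowel of each stem: -epe when the last vowel of the stem is a front vowel (*mokotne*, *pi*); -hal when the last vowel of the stem is a back vowel (*noto*, *dasoba*, *keufo*).
*ije* — last vowel /e/ (a front vowel) → -epe → *ijeepe*.
The last vowel of *zo* is /o/, which is a back vowel, so the suffix is -hal, giving *zohal*.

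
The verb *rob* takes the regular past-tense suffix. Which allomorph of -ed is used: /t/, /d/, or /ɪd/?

The stem *rob* ends in a voiced sound other than /d/.
The -ed suffix is realized as /ɪd/ after /t, d/; as /t/ after other voiceless consonants; and as /d/ after other voiced sounds.
So -ed on *rob* is pronounced /d/.

/d/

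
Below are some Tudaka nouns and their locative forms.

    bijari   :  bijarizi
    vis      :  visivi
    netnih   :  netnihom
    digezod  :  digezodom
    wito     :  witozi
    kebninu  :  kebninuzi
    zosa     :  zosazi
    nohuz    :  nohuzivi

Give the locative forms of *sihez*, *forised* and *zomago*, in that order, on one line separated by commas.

sihezivi, forisedom, zomagozi

The pattern is sibilance of the final sound: -ivi when the stem ends in a sibilant (*vis*, *nohuz*); -om when the stem ends in a non-sibilant consonant (*netnih*, *digezod*); -zi when the stem ends in a vowel (*bijari*, *wito*, *kebninu*, *zosa*).
*sihez* — final sound /z/ (a sibilant) → -ivi → *sihezivi*.
*forised* — final sound /d/ (a non-sibilant consonant) → -om → *forisedom*.
Since the final sound of *zomago* is /o/ (a vowel), it takes -zi, giving *zomagozi*.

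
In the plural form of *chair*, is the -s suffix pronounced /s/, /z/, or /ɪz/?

/z/

The stem *chair* ends in a voiced non-sibilant sound.
The plural suffix surfaces as /ɪz/ after sibilants, /s/ after other voiceless consonants, and /z/ after other voiced sounds.
So the plural -s on *chair* is pronounced /z/.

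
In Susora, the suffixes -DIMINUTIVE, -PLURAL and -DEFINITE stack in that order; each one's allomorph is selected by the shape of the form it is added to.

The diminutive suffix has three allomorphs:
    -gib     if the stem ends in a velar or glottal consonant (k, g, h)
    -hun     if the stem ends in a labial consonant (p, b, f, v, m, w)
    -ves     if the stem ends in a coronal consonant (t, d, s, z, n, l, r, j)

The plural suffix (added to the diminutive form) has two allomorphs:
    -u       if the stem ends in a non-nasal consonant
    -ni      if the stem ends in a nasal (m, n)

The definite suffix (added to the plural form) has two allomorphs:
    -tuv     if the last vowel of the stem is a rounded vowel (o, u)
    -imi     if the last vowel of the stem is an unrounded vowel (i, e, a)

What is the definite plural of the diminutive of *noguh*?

Since the final consonant of *noguh* is /h/ (velar/glottal), it takes -gib, giving *noguhgib*.
The diminutive form *noguhgib* — final consonant /b/ (non-nasal) → -u → *noguhgibu*.
The plural form *noguhgibu*: last vowel = /u/, a rounded vowel → -tuv → *noguhgibutuv*.

noguhgibutuv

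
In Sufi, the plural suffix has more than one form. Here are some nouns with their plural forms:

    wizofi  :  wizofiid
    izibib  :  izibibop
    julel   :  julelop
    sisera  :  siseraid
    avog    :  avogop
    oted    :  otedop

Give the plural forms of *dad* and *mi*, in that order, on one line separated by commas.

dadop, miid

Looking at the final sound of each stem: -op when the stem ends in a consonant (*izibib*, *julel*, *avog*, *oted*); -id when the stem ends in a vowel (*wizofi*, *sisera*).
The final sound of *dad* is /d/, which is a consonant, so the suffix is -op, giving *dadop*.
*mi* — final sound /i/ (a vowel) → -id → *miid*.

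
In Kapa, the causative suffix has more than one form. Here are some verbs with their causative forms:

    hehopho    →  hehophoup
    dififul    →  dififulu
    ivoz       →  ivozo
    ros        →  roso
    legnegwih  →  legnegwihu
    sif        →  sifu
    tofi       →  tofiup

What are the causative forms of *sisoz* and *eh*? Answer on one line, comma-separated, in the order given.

sisozo, ehu

The suffix is conditioned by the final sound: -o when the stem ends in a sibilant (*ivoz*, *ros*); -u when the stem ends in a non-sibilant consonant (*dififul*, *legnegwih*, *sif*); -up when the stem ends in a vowel (*hehopho*, *tofi*).
*sisoz* — final sound /z/ (a sibilant) → -o → *sisozo*.
*eh*: final sound = /h/, a non-sibilant consonant → -u → *ehu*.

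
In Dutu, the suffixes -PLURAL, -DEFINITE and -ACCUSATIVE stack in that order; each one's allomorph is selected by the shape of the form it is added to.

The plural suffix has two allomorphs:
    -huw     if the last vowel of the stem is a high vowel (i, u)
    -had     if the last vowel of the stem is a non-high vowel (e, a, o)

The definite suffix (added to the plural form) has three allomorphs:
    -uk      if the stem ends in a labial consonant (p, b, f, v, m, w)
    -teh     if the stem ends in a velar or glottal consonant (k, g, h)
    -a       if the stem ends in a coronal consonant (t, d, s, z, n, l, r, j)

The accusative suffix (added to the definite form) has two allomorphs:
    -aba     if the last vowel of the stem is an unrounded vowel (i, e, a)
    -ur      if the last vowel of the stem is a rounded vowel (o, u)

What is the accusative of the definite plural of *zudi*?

*zudi* — last vowel /i/ (a high vowel) → -huw → *zudihuw*.
Since the final consonant of the plural form *zudihuw* is /w/ (labial), it takes -uk, giving *zudihuwuk*.
Since the last vowel of the definite form *zudihuwuk* is /u/ (a rounded vowel), it takes -ur, giving *zudihuwukur*.

zudihuwukur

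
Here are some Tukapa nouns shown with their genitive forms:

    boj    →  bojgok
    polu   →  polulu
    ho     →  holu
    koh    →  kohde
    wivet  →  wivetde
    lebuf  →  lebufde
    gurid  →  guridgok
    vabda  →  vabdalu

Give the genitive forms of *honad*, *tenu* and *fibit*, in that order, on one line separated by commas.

Looking at the final sound of each stem: -de when the stem ends in a voiceless consonant (*koh*, *wivet*, *lebuf*); -gok when the stem ends in a voiced consonant (*boj*, *gurid*); -lu when the stem ends in a vowel (*polu*, *ho*, *vabda*).
The final sound of *honad* is /d/, which is a voiced consonant, so the suffix is -gok, giving *honadgok*.
Since the final sound of *tenu* is /u/ (a vowel), it takes -lu, giving *tenulu*.
*fibit* — final sound /t/ (a voiceless consonant) → -de → *fibitde*.

honadgok, tenulu, fibitde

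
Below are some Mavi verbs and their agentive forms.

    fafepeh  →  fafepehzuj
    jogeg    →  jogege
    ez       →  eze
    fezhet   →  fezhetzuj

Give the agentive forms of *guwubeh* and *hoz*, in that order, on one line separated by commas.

guwubehzuj, hoze

The suffix is conditioned by the final consonant: -zuj when the stem ends in a voiceless consonant (*fafepeh*, *fezhet*); -e when the stem ends in a voiced consonant (*jogeg*, *ez*).
The final consonant of *guwubeh* is /h/, which is voiceless, so the suffix is -zuj, giving *guwubehzuj*.
*hoz*: final consonant = /z/, voiced → -e → *hoze*.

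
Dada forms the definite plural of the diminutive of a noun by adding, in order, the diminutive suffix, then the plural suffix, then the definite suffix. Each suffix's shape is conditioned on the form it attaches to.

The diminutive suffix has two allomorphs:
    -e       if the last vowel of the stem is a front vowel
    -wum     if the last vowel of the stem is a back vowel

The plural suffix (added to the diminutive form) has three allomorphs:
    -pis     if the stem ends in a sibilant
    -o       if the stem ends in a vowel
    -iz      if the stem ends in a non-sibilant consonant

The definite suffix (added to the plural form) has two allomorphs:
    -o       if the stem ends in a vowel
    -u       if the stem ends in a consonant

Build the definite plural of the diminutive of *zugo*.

zugowumizu

*zugo*: last vowel = /o/, a back vowel → -wum → *zugowum*.
Since the final sound of the diminutive form *zugowum* is /m/ (a non-sibilant consonant), it takes -iz, giving *zugowumiz*.
Since the final sound of the plural form *zugowumiz* is /z/ (a consonant), it takes -u, giving *zugowumizu*.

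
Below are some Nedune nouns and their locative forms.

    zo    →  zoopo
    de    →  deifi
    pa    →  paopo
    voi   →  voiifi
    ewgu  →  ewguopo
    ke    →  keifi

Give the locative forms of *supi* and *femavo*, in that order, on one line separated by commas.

supiifi, femavoopo

The suffix is conditioned by the last vowel: -ifi when the last vowel of the stem is a front vowel (*de*, *voi*, *ke*); -opo when the last vowel of the stem is a back vowel (*zo*, *pa*, *ewgu*).
Since the last vowel of *supi* is /i/ (a front vowel), it takes -ifi, giving *supiifi*.
*femavo*: last vowel = /o/, a back vowel → -opo → *femavoopo*.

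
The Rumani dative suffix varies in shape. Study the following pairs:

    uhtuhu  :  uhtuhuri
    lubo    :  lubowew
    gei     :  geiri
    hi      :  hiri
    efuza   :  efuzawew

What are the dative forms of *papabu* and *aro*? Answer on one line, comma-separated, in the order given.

Looking at the last vowel of each stem: -ri when the last vowel of the stem is a high vowel (*uhtuhu*, *gei*, *hi*); -wew when the last vowel of the stem is a non-high vowel (*lubo*, *efuza*).
Since the last vowel of *papabu* is /u/ (a high vowel), it takes -ri, giving *papaburi*.
Since the last vowel of *aro* is /o/ (a non-high vowel), it takes -wew, giving *arowew*.

papaburi, arowew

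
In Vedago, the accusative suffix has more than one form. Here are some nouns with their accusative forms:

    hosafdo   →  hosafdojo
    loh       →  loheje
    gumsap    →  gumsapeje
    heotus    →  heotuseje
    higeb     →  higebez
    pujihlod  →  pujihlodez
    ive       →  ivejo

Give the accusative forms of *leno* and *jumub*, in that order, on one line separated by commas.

lenojo, jumubez

Looking at the final sound of each stem: -eje when the stem ends in a voiceless consonant (*loh*, *gumsap*, *heotus*); -ez when the stem ends in a voiced consonant (*higeb*, *pujihlod*); -jo when the stem ends in a vowel (*hosafdo*, *ive*).
*leno* — final sound /o/ (a vowel) → -jo → *lenojo*.
*jumub* — final sound /b/ (a voiced consonant) → -ez → *jumubez*.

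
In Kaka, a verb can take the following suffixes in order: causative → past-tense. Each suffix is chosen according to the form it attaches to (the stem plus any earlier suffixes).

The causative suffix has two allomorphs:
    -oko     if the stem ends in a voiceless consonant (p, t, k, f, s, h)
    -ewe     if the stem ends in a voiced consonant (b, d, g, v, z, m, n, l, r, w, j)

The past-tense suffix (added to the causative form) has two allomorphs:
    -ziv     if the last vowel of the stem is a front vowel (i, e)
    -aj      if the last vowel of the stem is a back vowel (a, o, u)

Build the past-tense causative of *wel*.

weleweziv

*wel*: final consonant = /l/, voiced → -ewe → *welewe*.
The causative form *welewe*: last vowel = /e/, a front vowel → -ziv → *weleweziv*.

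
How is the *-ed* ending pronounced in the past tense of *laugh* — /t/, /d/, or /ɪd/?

/t/

The stem *laugh* ends in a voiceless consonant other than /t/.
The -ed suffix is realized as /ɪd/ after /t, d/; as /t/ after other voiceless consonants; and as /d/ after other voiced sounds.
So -ed on *laugh* is pronounced /t/.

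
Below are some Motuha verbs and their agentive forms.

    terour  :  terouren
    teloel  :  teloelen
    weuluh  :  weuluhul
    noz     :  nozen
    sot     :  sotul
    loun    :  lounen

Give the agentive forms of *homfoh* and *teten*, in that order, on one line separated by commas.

The suffix is conditioned by the final consonant: -ul when the stem ends in a voiceless consonant (*weuluh*, *sot*); -en when the stem ends in a voiced consonant (*terour*, *teloel*, *noz*, *loun*).
*homfoh* — final consonant /h/ (voiceless) → -ul → *homfohul*.
*teten*: final consonant = /n/, voiced → -en → *tetenen*.

homfohul, tetenen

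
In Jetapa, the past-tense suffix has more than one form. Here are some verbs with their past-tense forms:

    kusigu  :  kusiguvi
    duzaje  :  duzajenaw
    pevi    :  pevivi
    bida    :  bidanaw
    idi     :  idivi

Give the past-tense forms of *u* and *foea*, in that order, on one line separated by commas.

uvi, foeanaw

Looking at the last vowel of each stem: -vi when the last vowel of the stem is a high vowel (*kusigu*, *pevi*, *idi*); -naw when the last vowel of the stem is a non-high vowel (*duzaje*, *bida*).
Since the last vowel of *u* is /u/ (a high vowel), it takes -vi, giving *uvi*.
*foea* — last vowel /a/ (a non-high vowel) → -naw → *foeanaw*.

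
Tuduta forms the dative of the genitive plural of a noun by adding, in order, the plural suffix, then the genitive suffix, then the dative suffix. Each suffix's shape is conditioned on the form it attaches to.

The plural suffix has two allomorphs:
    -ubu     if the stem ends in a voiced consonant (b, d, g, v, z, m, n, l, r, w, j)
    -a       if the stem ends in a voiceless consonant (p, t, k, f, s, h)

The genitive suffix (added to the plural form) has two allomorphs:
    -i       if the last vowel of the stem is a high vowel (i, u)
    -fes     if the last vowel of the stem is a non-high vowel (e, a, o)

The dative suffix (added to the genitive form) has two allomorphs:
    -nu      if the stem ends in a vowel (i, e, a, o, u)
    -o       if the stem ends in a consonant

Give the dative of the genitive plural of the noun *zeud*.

*zeud* — final consonant /d/ (voiced) → -ubu → *zeudubu*.
The plural form *zeudubu* — last vowel /u/ (a high vowel) → -i → *zeudubui*.
The final sound of the genitive form *zeudubui* is /i/, which is a vowel, so the dative suffix is -nu, giving *zeudubuinu*.

zeudubuinu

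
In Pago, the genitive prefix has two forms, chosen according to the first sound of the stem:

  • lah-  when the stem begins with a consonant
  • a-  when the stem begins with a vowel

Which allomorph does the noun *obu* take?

a-

*obu* — first sound /o/ (a vowel) → a-.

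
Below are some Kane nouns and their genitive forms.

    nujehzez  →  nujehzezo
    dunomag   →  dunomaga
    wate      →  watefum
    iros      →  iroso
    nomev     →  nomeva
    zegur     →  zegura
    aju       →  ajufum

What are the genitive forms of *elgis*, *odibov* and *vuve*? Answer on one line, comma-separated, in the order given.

The pattern is sibilance of the final sound: -o when the stem ends in a sibilant (*nujehzez*, *iros*); -a when the stem ends in a non-sibilant consonant (*dunomag*, *nomev*, *zegur*); -fum when the stem ends in a vowel (*wate*, *aju*).
The final sound of *elgis* is /s/, which is a sibilant, so the suffix is -o, giving *elgiso*.
The final sound of *odibov* is /v/, which is a non-sibilant consonant, so the suffix is -a, giving *odibova*.
*vuve* — final sound /e/ (a vowel) → -fum → *vuvefum*.

elgiso, odibova, vuvefum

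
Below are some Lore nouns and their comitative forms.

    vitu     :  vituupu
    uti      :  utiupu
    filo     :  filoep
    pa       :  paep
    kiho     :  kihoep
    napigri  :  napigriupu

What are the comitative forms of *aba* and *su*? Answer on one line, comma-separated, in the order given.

The alternation tracks the last vowel of the stem — -upu when the last vowel of the stem is a high vowel (*vitu*, *uti*, *napigri*); -ep when the last vowel of the stem is a non-high vowel (*filo*, *pa*, *kiho*).
Since the last vowel of *aba* is /a/ (a non-high vowel), it takes -ep, giving *abaep*.
Since the last vowel of *su* is /u/ (a high vowel), it takes -upu, giving *suupu*.

abaep, suupu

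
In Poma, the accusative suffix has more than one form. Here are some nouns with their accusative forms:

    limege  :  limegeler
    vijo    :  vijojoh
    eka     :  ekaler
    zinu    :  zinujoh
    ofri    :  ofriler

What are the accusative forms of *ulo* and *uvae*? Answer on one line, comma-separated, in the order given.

Looking at the last vowel of each stem: -joh when the last vowel of the stem is a rounded vowel (*vijo*, *zinu*); -ler when the last vowel of the stem is an unrounded vowel (*limege*, *eka*, *ofri*).
*ulo*: last vowel = /o/, a rounded vowel → -joh → *ulojoh*.
*uvae* — last vowel /e/ (an unrounded vowel) → -ler → *uvaeler*.

ulojoh, uvaeler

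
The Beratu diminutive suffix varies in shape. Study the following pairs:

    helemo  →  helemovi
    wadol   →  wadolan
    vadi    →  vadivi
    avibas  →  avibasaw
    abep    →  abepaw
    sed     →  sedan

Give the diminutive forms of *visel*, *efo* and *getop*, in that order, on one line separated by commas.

Looking at the final sound of each stem: -aw when the stem ends in a voiceless consonant (*avibas*, *abep*); -an when the stem ends in a voiced consonant (*wadol*, *sed*); -vi when the stem ends in a vowel (*helemo*, *vadi*).
Since the final sound of *visel* is /l/ (a voiced consonant), it takes -an, giving *viselan*.
The final sound of *efo* is /o/, which is a vowel, so the suffix is -vi, giving *efovi*.
The final sound of *getop* is /p/, which is a voiceless consonant, so the suffix is -aw, giving *getopaw*.

viselan, efovi, getopaw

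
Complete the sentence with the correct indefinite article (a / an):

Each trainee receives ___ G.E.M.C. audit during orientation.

The indefinite article is chosen by the initial *sound* of the following word, not its spelling.
The initialism *G.E.M.C.* is read letter by letter; the first letter, G, is pronounced /dʒiː/, which begins with a consonant sound.
So the article is *a*: Each trainee receives a G.E.M.C. audit during orientation.

a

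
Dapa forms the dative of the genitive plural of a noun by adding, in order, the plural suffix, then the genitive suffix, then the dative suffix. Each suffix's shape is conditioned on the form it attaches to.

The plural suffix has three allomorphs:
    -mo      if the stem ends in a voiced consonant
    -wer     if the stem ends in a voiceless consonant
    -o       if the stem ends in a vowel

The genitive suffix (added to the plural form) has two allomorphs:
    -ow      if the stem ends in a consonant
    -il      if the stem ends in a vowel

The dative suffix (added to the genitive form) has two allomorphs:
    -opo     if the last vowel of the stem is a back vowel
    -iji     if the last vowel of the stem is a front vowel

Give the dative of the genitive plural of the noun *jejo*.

jejooiliji

*jejo*: final sound = /o/, a vowel → -o → *jejoo*.
The plural form *jejoo*: final sound = /o/, a vowel → -il → *jejooil*.
The genitive form *jejooil* — last vowel /i/ (a front vowel) → -iji → *jejooiliji*.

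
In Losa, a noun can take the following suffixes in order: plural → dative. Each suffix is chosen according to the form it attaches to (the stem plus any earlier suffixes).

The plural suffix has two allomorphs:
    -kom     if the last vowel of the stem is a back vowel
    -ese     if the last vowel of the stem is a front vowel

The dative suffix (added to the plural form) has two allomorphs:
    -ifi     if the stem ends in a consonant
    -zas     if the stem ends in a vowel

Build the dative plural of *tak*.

takkomifi

*tak*: last vowel = /a/, a back vowel → -kom → *takkom*.
The plural form *takkom*: final sound = /m/, a consonant → -ifi → *takkomifi*.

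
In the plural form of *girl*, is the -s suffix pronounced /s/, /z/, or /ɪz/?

The stem *girl* ends in a voiced non-sibilant sound.
The plural suffix surfaces as /ɪz/ after sibilants, /s/ after other voiceless consonants, and /z/ after other voiced sounds.
So the plural -s on *girl* is pronounced /z/.

/z/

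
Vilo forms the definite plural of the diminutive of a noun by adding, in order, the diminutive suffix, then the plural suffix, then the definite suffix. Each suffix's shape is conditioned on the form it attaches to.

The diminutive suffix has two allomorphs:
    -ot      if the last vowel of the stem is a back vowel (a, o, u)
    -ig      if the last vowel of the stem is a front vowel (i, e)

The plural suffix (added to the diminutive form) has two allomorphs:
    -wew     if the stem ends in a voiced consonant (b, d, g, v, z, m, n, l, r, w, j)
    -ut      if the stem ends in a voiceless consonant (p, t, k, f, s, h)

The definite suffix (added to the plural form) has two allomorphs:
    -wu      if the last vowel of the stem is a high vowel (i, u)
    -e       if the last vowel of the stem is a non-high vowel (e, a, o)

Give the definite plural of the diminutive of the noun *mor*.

The last vowel of *mor* is /o/, which is a back vowel, so the diminutive suffix is -ot, giving *morot*.
The diminutive form *morot*: final consonant = /t/, voiceless → -ut → *morotut*.
The last vowel of the plural form *morotut* is /u/, which is a high vowel, so the definite suffix is -wu, giving *morotutwu*.

morotutwu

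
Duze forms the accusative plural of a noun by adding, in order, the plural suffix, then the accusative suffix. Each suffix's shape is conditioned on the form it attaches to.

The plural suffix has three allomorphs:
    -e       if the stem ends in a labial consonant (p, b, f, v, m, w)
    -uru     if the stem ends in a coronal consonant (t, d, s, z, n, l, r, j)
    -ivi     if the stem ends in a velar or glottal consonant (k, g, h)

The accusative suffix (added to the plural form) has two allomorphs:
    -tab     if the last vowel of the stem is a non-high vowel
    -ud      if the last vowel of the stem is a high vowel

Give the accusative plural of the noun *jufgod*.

*jufgod*: final consonant = /d/, coronal → -uru → *jufgoduru*.
The plural form *jufgoduru* — last vowel /u/ (a high vowel) → -ud → *jufgoduruud*.

jufgoduruud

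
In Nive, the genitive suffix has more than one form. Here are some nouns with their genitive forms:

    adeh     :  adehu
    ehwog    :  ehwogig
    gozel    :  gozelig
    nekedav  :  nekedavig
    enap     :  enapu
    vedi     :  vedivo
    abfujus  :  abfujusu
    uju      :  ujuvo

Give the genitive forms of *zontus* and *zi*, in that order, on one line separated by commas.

zontusu, zivo

The pattern is voicing of the final sound: -u when the stem ends in a voiceless consonant (*adeh*, *enap*, *abfujus*); -ig when the stem ends in a voiced consonant (*ehwog*, *gozel*, *nekedav*); -vo when the stem ends in a vowel (*vedi*, *uju*).
Since the final sound of *zontus* is /s/ (a voiceless consonant), it takes -u, giving *zontusu*.
Since the final sound of *zi* is /i/ (a vowel), it takes -vo, giving *zivo*.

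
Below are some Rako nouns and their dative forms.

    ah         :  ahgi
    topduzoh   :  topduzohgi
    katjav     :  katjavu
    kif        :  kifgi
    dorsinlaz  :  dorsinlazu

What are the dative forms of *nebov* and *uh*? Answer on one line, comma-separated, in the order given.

The alternation tracks the final consonant of the stem — -gi when the stem ends in a voiceless consonant (*ah*, *topduzoh*, *kif*); -u when the stem ends in a voiced consonant (*katjav*, *dorsinlaz*).
The final consonant of *nebov* is /v/, which is voiced, so the suffix is -u, giving *nebovu*.
*uh* — final consonant /h/ (voiceless) → -gi → *uhgi*.

nebovu, uhgi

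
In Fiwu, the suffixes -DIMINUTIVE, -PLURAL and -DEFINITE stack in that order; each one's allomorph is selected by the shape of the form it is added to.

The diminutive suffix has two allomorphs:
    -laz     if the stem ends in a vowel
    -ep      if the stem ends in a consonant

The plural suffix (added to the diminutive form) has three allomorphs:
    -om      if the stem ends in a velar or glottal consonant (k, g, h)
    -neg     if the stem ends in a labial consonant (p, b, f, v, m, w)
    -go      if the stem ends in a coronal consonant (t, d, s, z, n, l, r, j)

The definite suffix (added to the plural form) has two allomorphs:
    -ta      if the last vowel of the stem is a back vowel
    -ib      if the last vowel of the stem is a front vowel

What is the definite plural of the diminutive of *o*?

Since the final sound of *o* is /o/ (a vowel), it takes -laz, giving *olaz*.
Since the final consonant of the diminutive form *olaz* is /z/ (coronal), it takes -go, giving *olazgo*.
The plural form *olazgo* — last vowel /o/ (a back vowel) → -ta → *olazgota*.

olazgota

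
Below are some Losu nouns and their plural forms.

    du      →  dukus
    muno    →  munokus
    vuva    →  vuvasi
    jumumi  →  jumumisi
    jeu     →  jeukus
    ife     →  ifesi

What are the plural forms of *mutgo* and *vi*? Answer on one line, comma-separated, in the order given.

mutgokus, visi

The alternation tracks the last vowel of the stem — -kus when the last vowel of the stem is a rounded vowel (*du*, *muno*, *jeu*); -si when the last vowel of the stem is an unrounded vowel (*vuva*, *jumumi*, *ife*).
Since the last vowel of *mutgo* is /o/ (a rounded vowel), it takes -kus, giving *mutgokus*.
*vi*: last vowel = /i/, an unrounded vowel → -si → *visi*.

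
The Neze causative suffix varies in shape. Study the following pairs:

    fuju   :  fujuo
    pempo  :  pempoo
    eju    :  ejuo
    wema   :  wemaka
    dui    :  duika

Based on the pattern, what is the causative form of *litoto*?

The pattern is rounding harmony: -o when the last vowel of the stem is a rounded vowel (*fuju*, *pempo*, *eju*); -ka when the last vowel of the stem is an unrounded vowel (*wema*, *dui*).
*litoto*: last vowel = /o/, a rounded vowel → -o → *litotoo*.

litotoo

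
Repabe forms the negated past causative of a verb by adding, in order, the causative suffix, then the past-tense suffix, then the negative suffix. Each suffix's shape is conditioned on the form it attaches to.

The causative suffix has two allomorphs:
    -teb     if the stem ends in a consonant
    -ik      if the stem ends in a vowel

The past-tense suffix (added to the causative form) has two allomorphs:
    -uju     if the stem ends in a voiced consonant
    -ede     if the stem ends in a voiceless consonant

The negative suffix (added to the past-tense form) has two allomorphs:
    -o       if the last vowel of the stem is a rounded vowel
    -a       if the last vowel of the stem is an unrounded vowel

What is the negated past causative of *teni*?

Since the final sound of *teni* is /i/ (a vowel), it takes -ik, giving *teniik*.
The causative form *teniik*: final consonant = /k/, voiceless → -ede → *teniikede*.
The past-tense form *teniikede* — last vowel /e/ (an unrounded vowel) → -a → *teniikedea*.

teniikedea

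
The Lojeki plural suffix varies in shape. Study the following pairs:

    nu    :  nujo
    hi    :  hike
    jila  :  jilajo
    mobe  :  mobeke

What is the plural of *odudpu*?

The alternation tracks the last vowel of the stem — -ke when the last vowel of the stem is a front vowel (*hi*, *mobe*); -jo when the last vowel of the stem is a back vowel (*nu*, *jila*).
*odudpu* — last vowel /u/ (a back vowel) → -jo → *odudpujo*.

odudpujo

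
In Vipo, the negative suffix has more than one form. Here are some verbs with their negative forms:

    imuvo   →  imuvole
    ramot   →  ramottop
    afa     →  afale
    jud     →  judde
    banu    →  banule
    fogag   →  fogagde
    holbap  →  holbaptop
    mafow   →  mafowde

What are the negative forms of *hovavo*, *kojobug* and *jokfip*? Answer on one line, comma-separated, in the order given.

The suffix is conditioned by the final sound: -top when the stem ends in a voiceless consonant (*ramot*, *holbap*); -de when the stem ends in a voiced consonant (*jud*, *fogag*, *mafow*); -le when the stem ends in a vowel (*imuvo*, *afa*, *banu*).
The final sound of *hovavo* is /o/, which is a vowel, so the suffix is -le, giving *hovavole*.
*kojobug*: final sound = /g/, a voiced consonant → -de → *kojobugde*.
The final sound of *jokfip* is /p/, which is a voiceless consonant, so the suffix is -top, giving *jokfiptop*.

hovavole, kojobugde, jokfiptop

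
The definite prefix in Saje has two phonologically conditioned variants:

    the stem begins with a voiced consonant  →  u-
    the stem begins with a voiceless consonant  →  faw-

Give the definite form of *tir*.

fawtir

Since the first consonant of *tir* is /t/ (voiceless), it takes faw-, giving *fawtir*.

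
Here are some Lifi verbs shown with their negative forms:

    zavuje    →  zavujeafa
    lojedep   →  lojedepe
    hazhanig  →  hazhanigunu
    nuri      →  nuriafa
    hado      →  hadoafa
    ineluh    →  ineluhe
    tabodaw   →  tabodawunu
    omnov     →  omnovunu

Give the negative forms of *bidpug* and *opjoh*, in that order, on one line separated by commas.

bidpugunu, opjohe

Looking at the final sound of each stem: -e when the stem ends in a voiceless consonant (*lojedep*, *ineluh*); -unu when the stem ends in a voiced consonant (*hazhanig*, *tabodaw*, *omnov*); -afa when the stem ends in a vowel (*zavuje*, *nuri*, *hado*).
*bidpug*: final sound = /g/, a voiced consonant → -unu → *bidpugunu*.
*opjoh* — final sound /h/ (a voiceless consonant) → -e → *opjohe*.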